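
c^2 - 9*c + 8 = (c - 8)*(c - 1)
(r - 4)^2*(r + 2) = r^3 - 6*r^2 + 32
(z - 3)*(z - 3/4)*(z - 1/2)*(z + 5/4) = z^4 - 3*z^3 - 19*z^2/16 + 129*z/32 - 45/32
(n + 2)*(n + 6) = n^2 + 8*n + 12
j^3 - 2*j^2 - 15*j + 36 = (j - 3)^2*(j + 4)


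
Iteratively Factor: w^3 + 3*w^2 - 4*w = (w - 1)*(w^2 + 4*w) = (w - 1)*(w + 4)*(w)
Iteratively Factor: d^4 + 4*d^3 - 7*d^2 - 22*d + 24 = (d - 1)*(d^3 + 5*d^2 - 2*d - 24) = (d - 1)*(d + 4)*(d^2 + d - 6) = (d - 2)*(d - 1)*(d + 4)*(d + 3)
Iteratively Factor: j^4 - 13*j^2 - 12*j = (j - 4)*(j^3 + 4*j^2 + 3*j) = j*(j - 4)*(j^2 + 4*j + 3) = j*(j - 4)*(j + 3)*(j + 1)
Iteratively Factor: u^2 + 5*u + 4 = (u + 1)*(u + 4)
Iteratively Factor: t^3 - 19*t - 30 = (t + 2)*(t^2 - 2*t - 15) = (t - 5)*(t + 2)*(t + 3)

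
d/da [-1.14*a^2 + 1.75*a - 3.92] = 1.75 - 2.28*a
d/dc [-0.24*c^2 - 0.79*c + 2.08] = -0.48*c - 0.79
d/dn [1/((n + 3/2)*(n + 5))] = 2*(-4*n - 13)/(4*n^4 + 52*n^3 + 229*n^2 + 390*n + 225)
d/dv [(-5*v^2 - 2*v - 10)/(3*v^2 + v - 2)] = (v^2 + 80*v + 14)/(9*v^4 + 6*v^3 - 11*v^2 - 4*v + 4)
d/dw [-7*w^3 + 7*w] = 7 - 21*w^2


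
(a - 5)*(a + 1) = a^2 - 4*a - 5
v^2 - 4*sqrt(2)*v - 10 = (v - 5*sqrt(2))*(v + sqrt(2))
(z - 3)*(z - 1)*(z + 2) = z^3 - 2*z^2 - 5*z + 6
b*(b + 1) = b^2 + b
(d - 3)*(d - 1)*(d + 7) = d^3 + 3*d^2 - 25*d + 21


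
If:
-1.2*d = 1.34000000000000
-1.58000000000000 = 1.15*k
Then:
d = -1.12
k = -1.37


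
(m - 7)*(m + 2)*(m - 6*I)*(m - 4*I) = m^4 - 5*m^3 - 10*I*m^3 - 38*m^2 + 50*I*m^2 + 120*m + 140*I*m + 336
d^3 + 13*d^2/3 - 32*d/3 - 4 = (d - 2)*(d + 1/3)*(d + 6)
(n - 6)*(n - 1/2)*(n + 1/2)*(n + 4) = n^4 - 2*n^3 - 97*n^2/4 + n/2 + 6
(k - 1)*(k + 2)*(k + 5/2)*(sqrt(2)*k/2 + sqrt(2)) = sqrt(2)*k^4/2 + 11*sqrt(2)*k^3/4 + 15*sqrt(2)*k^2/4 - 2*sqrt(2)*k - 5*sqrt(2)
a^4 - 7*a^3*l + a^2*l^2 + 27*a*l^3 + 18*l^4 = (a - 6*l)*(a - 3*l)*(a + l)^2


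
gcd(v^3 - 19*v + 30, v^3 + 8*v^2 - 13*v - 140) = v + 5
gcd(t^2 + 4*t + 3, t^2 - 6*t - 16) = 1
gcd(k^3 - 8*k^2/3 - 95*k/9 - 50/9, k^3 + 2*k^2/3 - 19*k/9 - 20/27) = k + 5/3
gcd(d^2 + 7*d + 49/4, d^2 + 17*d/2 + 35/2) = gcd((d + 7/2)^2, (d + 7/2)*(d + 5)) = d + 7/2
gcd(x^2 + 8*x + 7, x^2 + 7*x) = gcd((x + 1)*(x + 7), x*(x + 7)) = x + 7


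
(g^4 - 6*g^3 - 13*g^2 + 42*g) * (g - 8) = g^5 - 14*g^4 + 35*g^3 + 146*g^2 - 336*g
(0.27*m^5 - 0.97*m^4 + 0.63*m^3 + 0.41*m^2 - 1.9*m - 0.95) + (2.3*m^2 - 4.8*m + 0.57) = 0.27*m^5 - 0.97*m^4 + 0.63*m^3 + 2.71*m^2 - 6.7*m - 0.38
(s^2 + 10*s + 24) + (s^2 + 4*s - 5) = 2*s^2 + 14*s + 19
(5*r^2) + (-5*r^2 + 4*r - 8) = 4*r - 8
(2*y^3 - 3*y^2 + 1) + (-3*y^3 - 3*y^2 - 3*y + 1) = -y^3 - 6*y^2 - 3*y + 2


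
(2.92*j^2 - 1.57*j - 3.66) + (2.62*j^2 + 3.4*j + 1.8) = 5.54*j^2 + 1.83*j - 1.86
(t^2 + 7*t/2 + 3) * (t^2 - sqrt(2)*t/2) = t^4 - sqrt(2)*t^3/2 + 7*t^3/2 - 7*sqrt(2)*t^2/4 + 3*t^2 - 3*sqrt(2)*t/2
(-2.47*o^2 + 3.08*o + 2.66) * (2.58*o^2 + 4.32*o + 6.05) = -6.3726*o^4 - 2.724*o^3 + 5.2249*o^2 + 30.1252*o + 16.093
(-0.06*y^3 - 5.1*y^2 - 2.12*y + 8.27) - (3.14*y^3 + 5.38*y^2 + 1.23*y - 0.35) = -3.2*y^3 - 10.48*y^2 - 3.35*y + 8.62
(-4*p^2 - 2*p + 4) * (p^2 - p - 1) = -4*p^4 + 2*p^3 + 10*p^2 - 2*p - 4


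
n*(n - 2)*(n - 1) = n^3 - 3*n^2 + 2*n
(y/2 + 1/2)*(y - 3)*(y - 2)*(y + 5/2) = y^4/2 - 3*y^3/4 - 9*y^2/2 + 17*y/4 + 15/2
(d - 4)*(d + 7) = d^2 + 3*d - 28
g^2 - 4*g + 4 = (g - 2)^2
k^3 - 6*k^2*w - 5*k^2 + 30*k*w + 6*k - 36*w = (k - 3)*(k - 2)*(k - 6*w)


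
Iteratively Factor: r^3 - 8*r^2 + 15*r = (r - 5)*(r^2 - 3*r) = (r - 5)*(r - 3)*(r)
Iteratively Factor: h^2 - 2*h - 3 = (h + 1)*(h - 3)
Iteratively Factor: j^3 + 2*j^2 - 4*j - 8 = (j + 2)*(j^2 - 4) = (j - 2)*(j + 2)*(j + 2)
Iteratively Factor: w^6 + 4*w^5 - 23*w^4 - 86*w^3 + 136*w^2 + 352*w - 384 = (w - 1)*(w^5 + 5*w^4 - 18*w^3 - 104*w^2 + 32*w + 384) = (w - 1)*(w + 3)*(w^4 + 2*w^3 - 24*w^2 - 32*w + 128) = (w - 1)*(w + 3)*(w + 4)*(w^3 - 2*w^2 - 16*w + 32) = (w - 1)*(w + 3)*(w + 4)^2*(w^2 - 6*w + 8) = (w - 2)*(w - 1)*(w + 3)*(w + 4)^2*(w - 4)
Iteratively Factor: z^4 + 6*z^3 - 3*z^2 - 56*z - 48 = (z - 3)*(z^3 + 9*z^2 + 24*z + 16) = (z - 3)*(z + 4)*(z^2 + 5*z + 4) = (z - 3)*(z + 1)*(z + 4)*(z + 4)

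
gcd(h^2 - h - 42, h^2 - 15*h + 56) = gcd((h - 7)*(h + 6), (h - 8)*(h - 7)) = h - 7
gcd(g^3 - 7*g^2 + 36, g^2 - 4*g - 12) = g^2 - 4*g - 12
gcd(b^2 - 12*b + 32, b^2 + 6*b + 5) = 1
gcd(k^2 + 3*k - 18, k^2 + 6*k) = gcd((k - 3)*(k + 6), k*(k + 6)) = k + 6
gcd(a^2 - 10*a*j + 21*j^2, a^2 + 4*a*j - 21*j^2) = a - 3*j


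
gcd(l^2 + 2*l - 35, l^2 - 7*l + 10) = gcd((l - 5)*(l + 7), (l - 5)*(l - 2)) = l - 5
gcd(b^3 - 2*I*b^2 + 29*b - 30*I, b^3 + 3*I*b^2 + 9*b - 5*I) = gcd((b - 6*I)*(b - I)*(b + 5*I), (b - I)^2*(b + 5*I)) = b^2 + 4*I*b + 5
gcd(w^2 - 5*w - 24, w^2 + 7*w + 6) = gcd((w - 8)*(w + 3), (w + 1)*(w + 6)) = 1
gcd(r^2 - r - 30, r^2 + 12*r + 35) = r + 5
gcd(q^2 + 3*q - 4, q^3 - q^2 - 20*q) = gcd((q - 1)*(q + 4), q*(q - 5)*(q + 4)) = q + 4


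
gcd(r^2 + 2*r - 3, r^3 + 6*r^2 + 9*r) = r + 3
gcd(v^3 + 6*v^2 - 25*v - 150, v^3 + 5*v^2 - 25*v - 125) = v^2 - 25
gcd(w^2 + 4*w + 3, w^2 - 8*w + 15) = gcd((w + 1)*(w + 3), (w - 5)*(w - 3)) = 1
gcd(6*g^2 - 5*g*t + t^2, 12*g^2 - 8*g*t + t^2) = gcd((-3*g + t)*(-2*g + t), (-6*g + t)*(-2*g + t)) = -2*g + t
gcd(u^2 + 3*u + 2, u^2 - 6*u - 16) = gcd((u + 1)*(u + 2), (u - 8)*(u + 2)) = u + 2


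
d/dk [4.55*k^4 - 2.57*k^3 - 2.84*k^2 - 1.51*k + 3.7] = 18.2*k^3 - 7.71*k^2 - 5.68*k - 1.51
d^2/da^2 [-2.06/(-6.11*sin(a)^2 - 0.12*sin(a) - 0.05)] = (-307.616504*sin(a)^4 - 4.531176*sin(a)^3 + 463.912412*sin(a)^2 + 9.074712*sin(a) - 1.199332)/(6.11*sin(a)^2 + 0.12*sin(a) + 0.05)^3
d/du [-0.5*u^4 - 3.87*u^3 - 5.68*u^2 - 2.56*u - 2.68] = -2.0*u^3 - 11.61*u^2 - 11.36*u - 2.56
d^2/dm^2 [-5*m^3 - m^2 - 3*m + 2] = -30*m - 2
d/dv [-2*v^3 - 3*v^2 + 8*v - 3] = -6*v^2 - 6*v + 8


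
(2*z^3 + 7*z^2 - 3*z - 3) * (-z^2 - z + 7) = -2*z^5 - 9*z^4 + 10*z^3 + 55*z^2 - 18*z - 21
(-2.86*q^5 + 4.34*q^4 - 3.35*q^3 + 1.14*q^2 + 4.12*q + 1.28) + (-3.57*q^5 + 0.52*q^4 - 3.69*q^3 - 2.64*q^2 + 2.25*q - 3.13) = -6.43*q^5 + 4.86*q^4 - 7.04*q^3 - 1.5*q^2 + 6.37*q - 1.85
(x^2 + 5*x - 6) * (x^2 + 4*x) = x^4 + 9*x^3 + 14*x^2 - 24*x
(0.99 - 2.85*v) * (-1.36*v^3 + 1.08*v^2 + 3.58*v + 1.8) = 3.876*v^4 - 4.4244*v^3 - 9.1338*v^2 - 1.5858*v + 1.782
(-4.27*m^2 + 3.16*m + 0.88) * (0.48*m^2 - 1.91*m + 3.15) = -2.0496*m^4 + 9.6725*m^3 - 19.0637*m^2 + 8.2732*m + 2.772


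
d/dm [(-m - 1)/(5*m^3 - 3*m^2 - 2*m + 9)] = (-5*m^3 + 3*m^2 + 2*m - (m + 1)*(-15*m^2 + 6*m + 2) - 9)/(5*m^3 - 3*m^2 - 2*m + 9)^2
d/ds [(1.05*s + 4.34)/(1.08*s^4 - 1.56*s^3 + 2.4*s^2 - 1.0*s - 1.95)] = (-3.402*s^4 - 15.4728*s^3 + 17.7912*s^2 - 20.832*s + 2.2925)/(1.1664*s^8 - 3.3696*s^7 + 7.6176*s^6 - 9.648*s^5 + 4.668*s^4 + 1.284*s^3 - 8.36*s^2 + 3.9*s + 3.8025)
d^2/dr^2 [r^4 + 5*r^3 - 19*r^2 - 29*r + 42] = 12*r^2 + 30*r - 38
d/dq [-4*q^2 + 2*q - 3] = 2 - 8*q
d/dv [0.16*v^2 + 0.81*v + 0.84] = 0.32*v + 0.81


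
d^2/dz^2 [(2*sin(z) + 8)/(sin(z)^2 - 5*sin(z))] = 2*(-sin(z)^2 - 21*sin(z) + 62 - 76/sin(z) - 120/sin(z)^2 + 200/sin(z)^3)/(sin(z) - 5)^3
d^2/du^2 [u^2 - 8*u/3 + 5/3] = 2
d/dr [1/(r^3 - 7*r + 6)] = (7 - 3*r^2)/(r^3 - 7*r + 6)^2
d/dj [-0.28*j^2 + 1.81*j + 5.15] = 1.81 - 0.56*j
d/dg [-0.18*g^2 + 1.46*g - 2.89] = 1.46 - 0.36*g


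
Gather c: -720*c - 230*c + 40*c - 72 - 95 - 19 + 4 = -910*c - 182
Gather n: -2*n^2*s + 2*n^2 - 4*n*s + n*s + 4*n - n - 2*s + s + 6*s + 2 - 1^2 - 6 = n^2*(2 - 2*s) + n*(3 - 3*s) + 5*s - 5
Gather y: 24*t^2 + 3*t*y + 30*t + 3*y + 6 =24*t^2 + 30*t + y*(3*t + 3) + 6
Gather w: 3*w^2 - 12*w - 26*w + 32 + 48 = 3*w^2 - 38*w + 80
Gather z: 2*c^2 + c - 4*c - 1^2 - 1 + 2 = 2*c^2 - 3*c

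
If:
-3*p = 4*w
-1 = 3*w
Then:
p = 4/9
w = -1/3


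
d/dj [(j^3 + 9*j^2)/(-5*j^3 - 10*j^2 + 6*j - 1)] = j*(35*j^3 + 12*j^2 + 51*j - 18)/(25*j^6 + 100*j^5 + 40*j^4 - 110*j^3 + 56*j^2 - 12*j + 1)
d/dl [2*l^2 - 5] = 4*l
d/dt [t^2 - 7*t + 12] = 2*t - 7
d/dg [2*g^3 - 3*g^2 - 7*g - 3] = 6*g^2 - 6*g - 7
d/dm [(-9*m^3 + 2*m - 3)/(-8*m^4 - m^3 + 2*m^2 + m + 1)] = (-72*m^6 + 30*m^4 - 110*m^3 - 40*m^2 + 12*m + 5)/(64*m^8 + 16*m^7 - 31*m^6 - 20*m^5 - 14*m^4 + 2*m^3 + 5*m^2 + 2*m + 1)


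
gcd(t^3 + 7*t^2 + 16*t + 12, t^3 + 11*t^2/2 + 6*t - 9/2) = t + 3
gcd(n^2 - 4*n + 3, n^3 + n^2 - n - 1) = n - 1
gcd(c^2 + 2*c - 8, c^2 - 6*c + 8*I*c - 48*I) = 1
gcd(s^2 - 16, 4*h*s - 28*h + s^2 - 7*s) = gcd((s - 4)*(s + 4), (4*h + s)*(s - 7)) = 1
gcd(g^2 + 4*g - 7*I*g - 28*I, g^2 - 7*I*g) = g - 7*I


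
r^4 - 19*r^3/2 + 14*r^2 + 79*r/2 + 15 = (r - 6)*(r - 5)*(r + 1/2)*(r + 1)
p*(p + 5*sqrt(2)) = p^2 + 5*sqrt(2)*p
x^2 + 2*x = x*(x + 2)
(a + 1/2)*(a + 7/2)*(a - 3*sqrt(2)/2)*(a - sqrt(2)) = a^4 - 5*sqrt(2)*a^3/2 + 4*a^3 - 10*sqrt(2)*a^2 + 19*a^2/4 - 35*sqrt(2)*a/8 + 12*a + 21/4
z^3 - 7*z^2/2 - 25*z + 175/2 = (z - 5)*(z - 7/2)*(z + 5)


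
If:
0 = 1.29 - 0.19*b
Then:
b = 6.79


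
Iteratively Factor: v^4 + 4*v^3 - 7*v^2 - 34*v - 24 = (v + 4)*(v^3 - 7*v - 6) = (v + 2)*(v + 4)*(v^2 - 2*v - 3) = (v + 1)*(v + 2)*(v + 4)*(v - 3)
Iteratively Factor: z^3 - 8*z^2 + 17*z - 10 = (z - 2)*(z^2 - 6*z + 5) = (z - 5)*(z - 2)*(z - 1)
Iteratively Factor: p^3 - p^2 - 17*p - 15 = (p + 1)*(p^2 - 2*p - 15) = (p + 1)*(p + 3)*(p - 5)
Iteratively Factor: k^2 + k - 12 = (k - 3)*(k + 4)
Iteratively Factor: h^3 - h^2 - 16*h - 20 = (h + 2)*(h^2 - 3*h - 10) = (h - 5)*(h + 2)*(h + 2)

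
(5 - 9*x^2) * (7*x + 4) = -63*x^3 - 36*x^2 + 35*x + 20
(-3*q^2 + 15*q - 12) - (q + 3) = -3*q^2 + 14*q - 15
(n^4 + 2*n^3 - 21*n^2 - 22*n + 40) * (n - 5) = n^5 - 3*n^4 - 31*n^3 + 83*n^2 + 150*n - 200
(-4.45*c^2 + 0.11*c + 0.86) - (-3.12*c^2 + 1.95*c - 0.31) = -1.33*c^2 - 1.84*c + 1.17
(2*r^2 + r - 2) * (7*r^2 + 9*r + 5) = 14*r^4 + 25*r^3 + 5*r^2 - 13*r - 10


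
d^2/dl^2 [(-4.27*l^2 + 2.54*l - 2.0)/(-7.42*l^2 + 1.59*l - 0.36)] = (-178.9333*l^3 + 592.240656*l^2 - 100.864512*l - 2.373408)/(408.518488*l^6 - 262.619028*l^5 + 115.736418*l^4 - 29.502927*l^3 + 5.615244*l^2 - 0.618192*l + 0.046656)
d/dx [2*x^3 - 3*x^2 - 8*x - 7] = 6*x^2 - 6*x - 8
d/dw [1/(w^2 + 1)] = -2*w/(w^2 + 1)^2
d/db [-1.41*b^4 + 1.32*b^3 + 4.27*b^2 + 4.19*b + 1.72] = -5.64*b^3 + 3.96*b^2 + 8.54*b + 4.19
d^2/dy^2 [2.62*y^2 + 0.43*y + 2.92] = 5.24000000000000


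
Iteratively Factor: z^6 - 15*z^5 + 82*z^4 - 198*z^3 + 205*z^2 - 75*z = (z - 1)*(z^5 - 14*z^4 + 68*z^3 - 130*z^2 + 75*z) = (z - 5)*(z - 1)*(z^4 - 9*z^3 + 23*z^2 - 15*z) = (z - 5)*(z - 3)*(z - 1)*(z^3 - 6*z^2 + 5*z) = z*(z - 5)*(z - 3)*(z - 1)*(z^2 - 6*z + 5) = z*(z - 5)*(z - 3)*(z - 1)^2*(z - 5)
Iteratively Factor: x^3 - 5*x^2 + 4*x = (x - 4)*(x^2 - x) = x*(x - 4)*(x - 1)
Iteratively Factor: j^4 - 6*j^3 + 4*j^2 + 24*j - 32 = (j - 2)*(j^3 - 4*j^2 - 4*j + 16) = (j - 4)*(j - 2)*(j^2 - 4) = (j - 4)*(j - 2)*(j + 2)*(j - 2)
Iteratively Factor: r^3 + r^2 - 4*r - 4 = (r - 2)*(r^2 + 3*r + 2) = (r - 2)*(r + 1)*(r + 2)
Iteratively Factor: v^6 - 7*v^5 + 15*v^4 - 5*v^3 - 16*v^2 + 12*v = (v - 2)*(v^5 - 5*v^4 + 5*v^3 + 5*v^2 - 6*v) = v*(v - 2)*(v^4 - 5*v^3 + 5*v^2 + 5*v - 6) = v*(v - 2)^2*(v^3 - 3*v^2 - v + 3) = v*(v - 3)*(v - 2)^2*(v^2 - 1) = v*(v - 3)*(v - 2)^2*(v + 1)*(v - 1)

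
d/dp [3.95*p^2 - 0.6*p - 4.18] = 7.9*p - 0.6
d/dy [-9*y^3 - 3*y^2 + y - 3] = -27*y^2 - 6*y + 1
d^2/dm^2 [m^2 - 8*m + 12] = 2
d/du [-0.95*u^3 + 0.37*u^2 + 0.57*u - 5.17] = -2.85*u^2 + 0.74*u + 0.57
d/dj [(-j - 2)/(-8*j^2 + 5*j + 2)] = (8*j^2 - 5*j - (j + 2)*(16*j - 5) - 2)/(-8*j^2 + 5*j + 2)^2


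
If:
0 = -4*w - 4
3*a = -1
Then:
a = -1/3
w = -1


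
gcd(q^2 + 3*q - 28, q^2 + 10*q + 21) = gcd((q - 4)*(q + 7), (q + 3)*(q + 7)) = q + 7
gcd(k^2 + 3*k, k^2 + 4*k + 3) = k + 3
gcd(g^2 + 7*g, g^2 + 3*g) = g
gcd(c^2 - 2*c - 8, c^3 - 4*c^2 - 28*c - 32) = c + 2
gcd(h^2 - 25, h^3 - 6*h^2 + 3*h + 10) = h - 5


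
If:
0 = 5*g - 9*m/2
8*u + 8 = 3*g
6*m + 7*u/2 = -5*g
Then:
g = 24/89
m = 80/267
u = -80/89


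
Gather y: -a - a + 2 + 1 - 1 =2 - 2*a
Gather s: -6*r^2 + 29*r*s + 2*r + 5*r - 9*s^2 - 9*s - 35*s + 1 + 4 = -6*r^2 + 7*r - 9*s^2 + s*(29*r - 44) + 5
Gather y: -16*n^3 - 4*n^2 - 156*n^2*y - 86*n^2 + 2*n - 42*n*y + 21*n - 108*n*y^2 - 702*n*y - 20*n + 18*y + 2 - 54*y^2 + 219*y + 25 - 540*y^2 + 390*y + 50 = -16*n^3 - 90*n^2 + 3*n + y^2*(-108*n - 594) + y*(-156*n^2 - 744*n + 627) + 77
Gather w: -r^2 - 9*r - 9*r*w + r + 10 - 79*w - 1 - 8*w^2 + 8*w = -r^2 - 8*r - 8*w^2 + w*(-9*r - 71) + 9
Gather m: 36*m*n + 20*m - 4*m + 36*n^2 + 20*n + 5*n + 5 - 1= m*(36*n + 16) + 36*n^2 + 25*n + 4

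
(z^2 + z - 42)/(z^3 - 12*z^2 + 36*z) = (z + 7)/(z*(z - 6))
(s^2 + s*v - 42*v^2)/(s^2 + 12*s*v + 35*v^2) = (s - 6*v)/(s + 5*v)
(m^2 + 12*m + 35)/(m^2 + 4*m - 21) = (m + 5)/(m - 3)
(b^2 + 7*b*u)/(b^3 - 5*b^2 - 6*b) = (b + 7*u)/(b^2 - 5*b - 6)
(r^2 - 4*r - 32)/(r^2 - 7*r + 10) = (r^2 - 4*r - 32)/(r^2 - 7*r + 10)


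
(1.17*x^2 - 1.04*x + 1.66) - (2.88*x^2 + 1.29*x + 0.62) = -1.71*x^2 - 2.33*x + 1.04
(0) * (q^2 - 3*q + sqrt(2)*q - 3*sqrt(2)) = 0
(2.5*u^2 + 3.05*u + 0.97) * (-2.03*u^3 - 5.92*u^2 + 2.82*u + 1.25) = -5.075*u^5 - 20.9915*u^4 - 12.9751*u^3 + 5.9836*u^2 + 6.5479*u + 1.2125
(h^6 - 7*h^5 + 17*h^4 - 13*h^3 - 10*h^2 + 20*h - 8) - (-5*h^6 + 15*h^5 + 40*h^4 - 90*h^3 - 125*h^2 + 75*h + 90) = 6*h^6 - 22*h^5 - 23*h^4 + 77*h^3 + 115*h^2 - 55*h - 98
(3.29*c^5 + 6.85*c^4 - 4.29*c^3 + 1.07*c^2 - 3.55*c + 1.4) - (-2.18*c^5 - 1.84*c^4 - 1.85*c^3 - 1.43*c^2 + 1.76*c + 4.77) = 5.47*c^5 + 8.69*c^4 - 2.44*c^3 + 2.5*c^2 - 5.31*c - 3.37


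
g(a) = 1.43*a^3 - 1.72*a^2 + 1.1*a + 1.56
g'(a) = 4.29*a^2 - 3.44*a + 1.1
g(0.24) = 1.74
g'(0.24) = 0.52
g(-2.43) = -31.79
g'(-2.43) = 34.79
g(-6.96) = -571.55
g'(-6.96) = 232.86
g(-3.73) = -100.68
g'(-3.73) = 73.62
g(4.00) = 69.96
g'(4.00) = 55.98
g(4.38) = 93.54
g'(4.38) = 68.33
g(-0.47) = 0.51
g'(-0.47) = 3.66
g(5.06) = 148.35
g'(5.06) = 93.53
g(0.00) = 1.56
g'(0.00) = 1.10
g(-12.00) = -2730.36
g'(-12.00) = 660.14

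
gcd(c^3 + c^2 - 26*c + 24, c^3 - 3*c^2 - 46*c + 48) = c^2 + 5*c - 6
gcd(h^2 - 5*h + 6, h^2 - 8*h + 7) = 1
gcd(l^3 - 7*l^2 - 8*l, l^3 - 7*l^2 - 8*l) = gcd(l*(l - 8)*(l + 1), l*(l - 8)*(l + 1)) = l^3 - 7*l^2 - 8*l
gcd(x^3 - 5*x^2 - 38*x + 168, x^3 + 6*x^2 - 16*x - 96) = x^2 + 2*x - 24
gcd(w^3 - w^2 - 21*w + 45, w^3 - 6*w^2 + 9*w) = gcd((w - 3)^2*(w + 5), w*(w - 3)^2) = w^2 - 6*w + 9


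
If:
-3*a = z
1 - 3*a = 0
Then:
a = 1/3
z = -1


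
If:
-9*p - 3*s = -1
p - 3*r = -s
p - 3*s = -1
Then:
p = 0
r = 1/9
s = 1/3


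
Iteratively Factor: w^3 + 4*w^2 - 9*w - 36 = (w + 4)*(w^2 - 9) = (w - 3)*(w + 4)*(w + 3)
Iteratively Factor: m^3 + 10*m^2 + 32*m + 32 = (m + 2)*(m^2 + 8*m + 16) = (m + 2)*(m + 4)*(m + 4)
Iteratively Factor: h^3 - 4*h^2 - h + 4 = (h + 1)*(h^2 - 5*h + 4) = (h - 4)*(h + 1)*(h - 1)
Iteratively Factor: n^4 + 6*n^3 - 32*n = (n - 2)*(n^3 + 8*n^2 + 16*n) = (n - 2)*(n + 4)*(n^2 + 4*n) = (n - 2)*(n + 4)^2*(n)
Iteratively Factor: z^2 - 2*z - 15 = (z + 3)*(z - 5)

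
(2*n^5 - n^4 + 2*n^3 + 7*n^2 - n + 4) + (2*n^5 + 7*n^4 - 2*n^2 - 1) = 4*n^5 + 6*n^4 + 2*n^3 + 5*n^2 - n + 3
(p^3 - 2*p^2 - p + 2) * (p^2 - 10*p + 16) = p^5 - 12*p^4 + 35*p^3 - 20*p^2 - 36*p + 32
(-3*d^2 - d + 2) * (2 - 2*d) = 6*d^3 - 4*d^2 - 6*d + 4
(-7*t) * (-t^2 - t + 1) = 7*t^3 + 7*t^2 - 7*t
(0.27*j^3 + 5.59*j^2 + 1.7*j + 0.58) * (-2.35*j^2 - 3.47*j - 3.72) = -0.6345*j^5 - 14.0734*j^4 - 24.3967*j^3 - 28.0568*j^2 - 8.3366*j - 2.1576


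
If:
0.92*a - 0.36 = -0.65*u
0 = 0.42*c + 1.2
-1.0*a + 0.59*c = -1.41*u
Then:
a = -0.30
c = -2.86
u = 0.98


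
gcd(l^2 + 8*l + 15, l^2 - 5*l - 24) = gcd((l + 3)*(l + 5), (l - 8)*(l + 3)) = l + 3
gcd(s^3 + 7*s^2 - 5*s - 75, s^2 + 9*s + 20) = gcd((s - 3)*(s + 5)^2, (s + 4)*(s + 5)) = s + 5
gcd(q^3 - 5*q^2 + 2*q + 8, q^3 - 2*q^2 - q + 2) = q^2 - q - 2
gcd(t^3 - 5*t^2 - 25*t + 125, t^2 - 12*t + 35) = t - 5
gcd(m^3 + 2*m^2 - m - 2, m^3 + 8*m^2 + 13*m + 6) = m + 1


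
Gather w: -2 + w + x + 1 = w + x - 1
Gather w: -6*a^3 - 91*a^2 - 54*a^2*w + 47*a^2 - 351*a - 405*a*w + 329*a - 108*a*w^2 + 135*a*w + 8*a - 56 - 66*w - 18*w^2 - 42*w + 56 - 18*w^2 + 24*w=-6*a^3 - 44*a^2 - 14*a + w^2*(-108*a - 36) + w*(-54*a^2 - 270*a - 84)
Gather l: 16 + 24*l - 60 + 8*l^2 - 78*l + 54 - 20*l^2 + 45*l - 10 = -12*l^2 - 9*l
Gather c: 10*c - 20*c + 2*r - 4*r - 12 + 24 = -10*c - 2*r + 12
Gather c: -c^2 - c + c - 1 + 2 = 1 - c^2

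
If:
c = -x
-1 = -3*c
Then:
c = 1/3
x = -1/3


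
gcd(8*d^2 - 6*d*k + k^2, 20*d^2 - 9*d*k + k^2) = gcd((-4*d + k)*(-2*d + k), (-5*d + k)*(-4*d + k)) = 4*d - k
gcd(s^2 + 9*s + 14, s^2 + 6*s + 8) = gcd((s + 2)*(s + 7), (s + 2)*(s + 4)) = s + 2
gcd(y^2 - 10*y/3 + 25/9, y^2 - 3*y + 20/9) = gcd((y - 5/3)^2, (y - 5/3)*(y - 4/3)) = y - 5/3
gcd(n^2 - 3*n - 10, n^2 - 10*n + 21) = 1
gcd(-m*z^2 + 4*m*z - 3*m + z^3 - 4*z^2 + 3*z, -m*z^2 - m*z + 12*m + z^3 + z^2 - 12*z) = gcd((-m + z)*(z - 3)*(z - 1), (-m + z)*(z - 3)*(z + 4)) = -m*z + 3*m + z^2 - 3*z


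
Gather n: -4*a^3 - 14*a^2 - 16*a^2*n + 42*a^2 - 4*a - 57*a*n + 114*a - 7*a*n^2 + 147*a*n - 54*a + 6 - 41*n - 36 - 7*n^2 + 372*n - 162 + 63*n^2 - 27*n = -4*a^3 + 28*a^2 + 56*a + n^2*(56 - 7*a) + n*(-16*a^2 + 90*a + 304) - 192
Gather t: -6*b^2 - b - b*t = -6*b^2 - b*t - b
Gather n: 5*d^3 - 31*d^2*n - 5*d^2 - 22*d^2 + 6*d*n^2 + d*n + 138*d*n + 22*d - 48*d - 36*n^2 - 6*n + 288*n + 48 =5*d^3 - 27*d^2 - 26*d + n^2*(6*d - 36) + n*(-31*d^2 + 139*d + 282) + 48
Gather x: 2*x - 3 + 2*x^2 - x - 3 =2*x^2 + x - 6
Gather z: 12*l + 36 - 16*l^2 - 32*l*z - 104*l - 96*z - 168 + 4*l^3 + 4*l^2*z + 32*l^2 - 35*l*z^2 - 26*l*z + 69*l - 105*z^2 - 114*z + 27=4*l^3 + 16*l^2 - 23*l + z^2*(-35*l - 105) + z*(4*l^2 - 58*l - 210) - 105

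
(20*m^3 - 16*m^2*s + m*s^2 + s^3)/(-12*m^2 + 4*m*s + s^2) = (-10*m^2 + 3*m*s + s^2)/(6*m + s)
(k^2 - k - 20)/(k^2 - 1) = (k^2 - k - 20)/(k^2 - 1)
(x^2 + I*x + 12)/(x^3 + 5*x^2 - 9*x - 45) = (x^2 + I*x + 12)/(x^3 + 5*x^2 - 9*x - 45)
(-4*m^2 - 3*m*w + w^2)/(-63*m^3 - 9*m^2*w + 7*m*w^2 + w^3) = (4*m^2 + 3*m*w - w^2)/(63*m^3 + 9*m^2*w - 7*m*w^2 - w^3)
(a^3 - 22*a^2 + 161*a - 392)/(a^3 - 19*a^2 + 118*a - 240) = (a^2 - 14*a + 49)/(a^2 - 11*a + 30)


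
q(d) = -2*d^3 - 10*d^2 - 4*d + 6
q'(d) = -6*d^2 - 20*d - 4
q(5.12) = -545.06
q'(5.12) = -263.69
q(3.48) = -213.31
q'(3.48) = -146.26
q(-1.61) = -5.13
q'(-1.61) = 12.65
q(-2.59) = -15.97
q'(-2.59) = 7.55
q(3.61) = -232.85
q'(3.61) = -154.39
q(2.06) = -62.16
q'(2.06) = -70.66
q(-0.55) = 5.51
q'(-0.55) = 5.18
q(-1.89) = -8.66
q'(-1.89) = 12.37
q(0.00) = 6.00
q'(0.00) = -4.00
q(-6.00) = 102.00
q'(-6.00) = -100.00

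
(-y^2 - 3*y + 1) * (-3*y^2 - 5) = 3*y^4 + 9*y^3 + 2*y^2 + 15*y - 5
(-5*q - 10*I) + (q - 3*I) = -4*q - 13*I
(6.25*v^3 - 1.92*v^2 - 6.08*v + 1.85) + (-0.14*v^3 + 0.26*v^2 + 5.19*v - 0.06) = 6.11*v^3 - 1.66*v^2 - 0.89*v + 1.79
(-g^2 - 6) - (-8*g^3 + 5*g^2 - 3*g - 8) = 8*g^3 - 6*g^2 + 3*g + 2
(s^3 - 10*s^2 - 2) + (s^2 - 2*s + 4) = s^3 - 9*s^2 - 2*s + 2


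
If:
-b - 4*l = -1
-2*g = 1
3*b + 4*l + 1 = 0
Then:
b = -1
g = -1/2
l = 1/2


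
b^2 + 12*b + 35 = (b + 5)*(b + 7)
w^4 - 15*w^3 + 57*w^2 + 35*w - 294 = (w - 7)^2*(w - 3)*(w + 2)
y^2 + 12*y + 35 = (y + 5)*(y + 7)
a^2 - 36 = (a - 6)*(a + 6)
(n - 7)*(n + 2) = n^2 - 5*n - 14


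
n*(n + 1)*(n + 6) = n^3 + 7*n^2 + 6*n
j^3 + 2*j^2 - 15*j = j*(j - 3)*(j + 5)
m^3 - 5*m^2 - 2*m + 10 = (m - 5)*(m - sqrt(2))*(m + sqrt(2))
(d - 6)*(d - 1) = d^2 - 7*d + 6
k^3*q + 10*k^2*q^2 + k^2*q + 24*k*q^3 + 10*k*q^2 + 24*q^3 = (k + 4*q)*(k + 6*q)*(k*q + q)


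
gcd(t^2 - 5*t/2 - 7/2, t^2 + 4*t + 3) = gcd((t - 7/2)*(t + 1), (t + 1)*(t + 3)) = t + 1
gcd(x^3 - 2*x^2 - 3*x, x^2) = x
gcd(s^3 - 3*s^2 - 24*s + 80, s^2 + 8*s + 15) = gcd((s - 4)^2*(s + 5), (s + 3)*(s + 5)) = s + 5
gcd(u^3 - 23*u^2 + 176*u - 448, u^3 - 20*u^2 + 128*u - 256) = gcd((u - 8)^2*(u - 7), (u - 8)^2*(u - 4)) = u^2 - 16*u + 64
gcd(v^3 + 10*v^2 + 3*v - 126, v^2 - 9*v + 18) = v - 3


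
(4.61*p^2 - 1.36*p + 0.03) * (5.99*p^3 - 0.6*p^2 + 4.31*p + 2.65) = 27.6139*p^5 - 10.9124*p^4 + 20.8648*p^3 + 6.3369*p^2 - 3.4747*p + 0.0795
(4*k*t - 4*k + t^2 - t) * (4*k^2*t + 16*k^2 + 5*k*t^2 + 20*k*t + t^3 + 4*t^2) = 16*k^3*t^2 + 48*k^3*t - 64*k^3 + 24*k^2*t^3 + 72*k^2*t^2 - 96*k^2*t + 9*k*t^4 + 27*k*t^3 - 36*k*t^2 + t^5 + 3*t^4 - 4*t^3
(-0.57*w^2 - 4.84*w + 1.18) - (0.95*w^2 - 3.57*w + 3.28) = -1.52*w^2 - 1.27*w - 2.1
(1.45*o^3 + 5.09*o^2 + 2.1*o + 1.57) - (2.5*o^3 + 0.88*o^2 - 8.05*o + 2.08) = -1.05*o^3 + 4.21*o^2 + 10.15*o - 0.51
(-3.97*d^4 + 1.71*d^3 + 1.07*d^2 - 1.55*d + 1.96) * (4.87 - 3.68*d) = 14.6096*d^5 - 25.6267*d^4 + 4.3901*d^3 + 10.9149*d^2 - 14.7613*d + 9.5452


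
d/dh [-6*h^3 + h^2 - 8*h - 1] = -18*h^2 + 2*h - 8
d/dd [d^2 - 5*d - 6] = 2*d - 5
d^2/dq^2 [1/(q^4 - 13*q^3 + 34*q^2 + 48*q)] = 2*(q*(-6*q^2 + 39*q - 34)*(q^3 - 13*q^2 + 34*q + 48) + (4*q^3 - 39*q^2 + 68*q + 48)^2)/(q^3*(q^3 - 13*q^2 + 34*q + 48)^3)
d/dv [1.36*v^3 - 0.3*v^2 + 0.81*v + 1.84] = 4.08*v^2 - 0.6*v + 0.81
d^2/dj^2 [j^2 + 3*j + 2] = 2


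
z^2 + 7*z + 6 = (z + 1)*(z + 6)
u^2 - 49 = (u - 7)*(u + 7)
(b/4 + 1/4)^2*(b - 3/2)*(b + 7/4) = b^4/16 + 9*b^3/64 - 9*b^2/128 - 5*b/16 - 21/128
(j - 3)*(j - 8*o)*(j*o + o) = j^3*o - 8*j^2*o^2 - 2*j^2*o + 16*j*o^2 - 3*j*o + 24*o^2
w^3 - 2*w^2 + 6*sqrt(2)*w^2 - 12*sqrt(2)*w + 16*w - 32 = (w - 2)*(w + 2*sqrt(2))*(w + 4*sqrt(2))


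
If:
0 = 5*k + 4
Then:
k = -4/5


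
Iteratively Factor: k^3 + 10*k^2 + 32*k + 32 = (k + 4)*(k^2 + 6*k + 8) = (k + 2)*(k + 4)*(k + 4)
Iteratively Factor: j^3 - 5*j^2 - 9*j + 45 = (j + 3)*(j^2 - 8*j + 15) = (j - 5)*(j + 3)*(j - 3)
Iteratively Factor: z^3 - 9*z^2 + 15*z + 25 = (z - 5)*(z^2 - 4*z - 5) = (z - 5)^2*(z + 1)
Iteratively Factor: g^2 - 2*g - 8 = (g + 2)*(g - 4)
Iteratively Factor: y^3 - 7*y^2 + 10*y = (y - 5)*(y^2 - 2*y) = y*(y - 5)*(y - 2)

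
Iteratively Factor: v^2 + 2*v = (v + 2)*(v)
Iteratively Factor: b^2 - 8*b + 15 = (b - 5)*(b - 3)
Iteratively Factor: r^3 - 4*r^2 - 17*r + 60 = (r + 4)*(r^2 - 8*r + 15) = (r - 3)*(r + 4)*(r - 5)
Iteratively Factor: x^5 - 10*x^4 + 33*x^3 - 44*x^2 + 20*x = (x - 5)*(x^4 - 5*x^3 + 8*x^2 - 4*x) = (x - 5)*(x - 1)*(x^3 - 4*x^2 + 4*x) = (x - 5)*(x - 2)*(x - 1)*(x^2 - 2*x) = x*(x - 5)*(x - 2)*(x - 1)*(x - 2)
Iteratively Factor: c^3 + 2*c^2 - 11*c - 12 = (c + 4)*(c^2 - 2*c - 3) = (c - 3)*(c + 4)*(c + 1)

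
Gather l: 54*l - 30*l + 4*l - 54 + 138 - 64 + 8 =28*l + 28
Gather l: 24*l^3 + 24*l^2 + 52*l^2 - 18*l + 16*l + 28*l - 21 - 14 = 24*l^3 + 76*l^2 + 26*l - 35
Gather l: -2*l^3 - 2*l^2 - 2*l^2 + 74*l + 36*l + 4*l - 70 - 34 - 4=-2*l^3 - 4*l^2 + 114*l - 108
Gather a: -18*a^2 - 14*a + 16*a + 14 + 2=-18*a^2 + 2*a + 16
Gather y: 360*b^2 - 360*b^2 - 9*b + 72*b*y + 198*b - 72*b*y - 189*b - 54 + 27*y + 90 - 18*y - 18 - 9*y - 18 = 0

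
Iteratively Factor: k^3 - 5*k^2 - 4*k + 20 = (k - 2)*(k^2 - 3*k - 10) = (k - 2)*(k + 2)*(k - 5)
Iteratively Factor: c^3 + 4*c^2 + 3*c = (c + 1)*(c^2 + 3*c) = c*(c + 1)*(c + 3)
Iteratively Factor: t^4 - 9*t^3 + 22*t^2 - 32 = (t - 2)*(t^3 - 7*t^2 + 8*t + 16) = (t - 4)*(t - 2)*(t^2 - 3*t - 4) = (t - 4)^2*(t - 2)*(t + 1)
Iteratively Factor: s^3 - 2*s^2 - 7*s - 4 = (s + 1)*(s^2 - 3*s - 4) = (s + 1)^2*(s - 4)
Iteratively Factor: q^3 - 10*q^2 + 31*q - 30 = (q - 3)*(q^2 - 7*q + 10) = (q - 5)*(q - 3)*(q - 2)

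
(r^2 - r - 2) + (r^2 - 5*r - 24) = 2*r^2 - 6*r - 26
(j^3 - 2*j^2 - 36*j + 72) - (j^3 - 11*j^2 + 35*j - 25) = 9*j^2 - 71*j + 97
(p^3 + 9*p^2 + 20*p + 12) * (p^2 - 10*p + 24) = p^5 - p^4 - 46*p^3 + 28*p^2 + 360*p + 288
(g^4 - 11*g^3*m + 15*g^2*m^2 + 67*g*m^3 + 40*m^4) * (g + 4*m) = g^5 - 7*g^4*m - 29*g^3*m^2 + 127*g^2*m^3 + 308*g*m^4 + 160*m^5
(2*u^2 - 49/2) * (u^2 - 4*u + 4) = 2*u^4 - 8*u^3 - 33*u^2/2 + 98*u - 98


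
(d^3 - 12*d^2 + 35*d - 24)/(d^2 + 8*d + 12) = (d^3 - 12*d^2 + 35*d - 24)/(d^2 + 8*d + 12)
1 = 1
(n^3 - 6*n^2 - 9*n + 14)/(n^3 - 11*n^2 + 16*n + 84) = (n - 1)/(n - 6)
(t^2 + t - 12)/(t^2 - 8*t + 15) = (t + 4)/(t - 5)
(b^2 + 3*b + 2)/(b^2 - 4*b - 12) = (b + 1)/(b - 6)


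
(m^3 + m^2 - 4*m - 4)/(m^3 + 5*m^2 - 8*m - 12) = (m + 2)/(m + 6)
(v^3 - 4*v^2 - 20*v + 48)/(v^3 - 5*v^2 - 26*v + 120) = (v^2 + 2*v - 8)/(v^2 + v - 20)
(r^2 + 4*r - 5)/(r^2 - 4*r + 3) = (r + 5)/(r - 3)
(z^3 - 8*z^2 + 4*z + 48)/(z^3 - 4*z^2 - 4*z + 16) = (z - 6)/(z - 2)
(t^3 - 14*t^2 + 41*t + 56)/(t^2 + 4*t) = (t^3 - 14*t^2 + 41*t + 56)/(t*(t + 4))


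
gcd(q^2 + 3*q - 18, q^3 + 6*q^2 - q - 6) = q + 6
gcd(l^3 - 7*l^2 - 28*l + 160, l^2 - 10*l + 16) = l - 8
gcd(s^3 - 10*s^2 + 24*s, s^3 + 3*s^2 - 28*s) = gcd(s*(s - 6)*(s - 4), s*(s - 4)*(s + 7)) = s^2 - 4*s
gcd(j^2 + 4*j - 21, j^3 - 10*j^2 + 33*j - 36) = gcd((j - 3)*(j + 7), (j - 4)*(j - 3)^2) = j - 3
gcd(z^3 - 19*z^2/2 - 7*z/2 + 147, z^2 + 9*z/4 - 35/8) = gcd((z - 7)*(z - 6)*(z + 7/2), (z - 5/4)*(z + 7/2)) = z + 7/2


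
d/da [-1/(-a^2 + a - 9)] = (1 - 2*a)/(a^2 - a + 9)^2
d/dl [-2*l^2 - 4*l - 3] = -4*l - 4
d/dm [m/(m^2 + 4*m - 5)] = (m^2 - 2*m*(m + 2) + 4*m - 5)/(m^2 + 4*m - 5)^2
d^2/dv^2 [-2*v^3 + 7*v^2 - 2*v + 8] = 14 - 12*v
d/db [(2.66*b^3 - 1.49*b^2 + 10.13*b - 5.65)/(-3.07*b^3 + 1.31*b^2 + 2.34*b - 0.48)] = (-1.0897*b^4 + 74.647*b^3 - 72.6238*b^2 + 16.2334*b + 8.3586)/(9.4249*b^6 - 8.0434*b^5 - 12.6515*b^4 + 9.078*b^3 + 4.218*b^2 - 2.2464*b + 0.2304)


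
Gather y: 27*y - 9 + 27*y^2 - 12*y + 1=27*y^2 + 15*y - 8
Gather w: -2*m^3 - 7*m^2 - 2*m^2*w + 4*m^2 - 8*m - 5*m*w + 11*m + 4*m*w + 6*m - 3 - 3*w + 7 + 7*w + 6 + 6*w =-2*m^3 - 3*m^2 + 9*m + w*(-2*m^2 - m + 10) + 10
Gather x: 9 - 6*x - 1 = 8 - 6*x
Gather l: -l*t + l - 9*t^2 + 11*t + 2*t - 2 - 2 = l*(1 - t) - 9*t^2 + 13*t - 4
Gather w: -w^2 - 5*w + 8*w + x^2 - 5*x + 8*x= -w^2 + 3*w + x^2 + 3*x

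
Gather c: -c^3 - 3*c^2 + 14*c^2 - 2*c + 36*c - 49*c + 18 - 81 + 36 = -c^3 + 11*c^2 - 15*c - 27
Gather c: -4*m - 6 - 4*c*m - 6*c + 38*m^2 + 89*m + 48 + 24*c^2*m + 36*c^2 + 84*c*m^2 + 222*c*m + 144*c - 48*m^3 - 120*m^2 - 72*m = c^2*(24*m + 36) + c*(84*m^2 + 218*m + 138) - 48*m^3 - 82*m^2 + 13*m + 42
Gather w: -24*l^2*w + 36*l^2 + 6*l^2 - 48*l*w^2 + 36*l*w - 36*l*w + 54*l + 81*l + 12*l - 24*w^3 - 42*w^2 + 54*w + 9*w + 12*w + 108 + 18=42*l^2 + 147*l - 24*w^3 + w^2*(-48*l - 42) + w*(75 - 24*l^2) + 126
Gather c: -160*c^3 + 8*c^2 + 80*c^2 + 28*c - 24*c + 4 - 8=-160*c^3 + 88*c^2 + 4*c - 4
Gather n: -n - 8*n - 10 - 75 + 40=-9*n - 45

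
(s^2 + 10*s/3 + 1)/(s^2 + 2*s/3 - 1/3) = (3*s^2 + 10*s + 3)/(3*s^2 + 2*s - 1)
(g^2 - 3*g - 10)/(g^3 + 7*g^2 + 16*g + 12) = (g - 5)/(g^2 + 5*g + 6)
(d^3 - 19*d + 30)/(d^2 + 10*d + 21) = (d^3 - 19*d + 30)/(d^2 + 10*d + 21)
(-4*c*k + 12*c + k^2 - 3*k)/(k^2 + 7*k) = (-4*c*k + 12*c + k^2 - 3*k)/(k*(k + 7))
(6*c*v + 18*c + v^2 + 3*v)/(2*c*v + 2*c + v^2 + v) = (6*c*v + 18*c + v^2 + 3*v)/(2*c*v + 2*c + v^2 + v)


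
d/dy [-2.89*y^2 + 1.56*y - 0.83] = 1.56 - 5.78*y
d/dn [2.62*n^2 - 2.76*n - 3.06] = 5.24*n - 2.76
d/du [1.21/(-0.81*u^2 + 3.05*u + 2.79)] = (1.9602*u - 3.6905)/(-0.81*u^2 + 3.05*u + 2.79)^2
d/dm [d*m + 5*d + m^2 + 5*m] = d + 2*m + 5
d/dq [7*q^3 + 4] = 21*q^2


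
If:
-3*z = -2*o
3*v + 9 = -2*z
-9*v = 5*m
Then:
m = 6*z/5 + 27/5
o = 3*z/2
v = -2*z/3 - 3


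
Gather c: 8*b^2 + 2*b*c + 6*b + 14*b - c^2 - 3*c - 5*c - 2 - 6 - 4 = 8*b^2 + 20*b - c^2 + c*(2*b - 8) - 12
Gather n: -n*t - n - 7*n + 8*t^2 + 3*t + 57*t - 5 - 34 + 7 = n*(-t - 8) + 8*t^2 + 60*t - 32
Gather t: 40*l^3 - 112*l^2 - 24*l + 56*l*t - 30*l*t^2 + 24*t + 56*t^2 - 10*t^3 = 40*l^3 - 112*l^2 - 24*l - 10*t^3 + t^2*(56 - 30*l) + t*(56*l + 24)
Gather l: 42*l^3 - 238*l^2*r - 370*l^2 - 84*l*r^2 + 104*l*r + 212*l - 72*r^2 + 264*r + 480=42*l^3 + l^2*(-238*r - 370) + l*(-84*r^2 + 104*r + 212) - 72*r^2 + 264*r + 480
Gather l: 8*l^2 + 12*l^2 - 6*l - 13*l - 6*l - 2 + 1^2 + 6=20*l^2 - 25*l + 5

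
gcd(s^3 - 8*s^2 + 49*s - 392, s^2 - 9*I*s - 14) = s - 7*I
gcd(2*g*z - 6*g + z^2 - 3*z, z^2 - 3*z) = z - 3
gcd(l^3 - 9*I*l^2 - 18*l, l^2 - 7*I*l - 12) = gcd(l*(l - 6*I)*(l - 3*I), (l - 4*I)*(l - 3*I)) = l - 3*I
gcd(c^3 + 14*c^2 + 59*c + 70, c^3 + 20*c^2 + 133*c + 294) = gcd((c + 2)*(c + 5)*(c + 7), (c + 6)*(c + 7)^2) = c + 7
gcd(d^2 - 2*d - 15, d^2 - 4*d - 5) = d - 5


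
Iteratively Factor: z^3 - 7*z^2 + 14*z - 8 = (z - 2)*(z^2 - 5*z + 4) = (z - 4)*(z - 2)*(z - 1)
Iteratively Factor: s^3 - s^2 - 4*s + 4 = (s - 2)*(s^2 + s - 2) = (s - 2)*(s - 1)*(s + 2)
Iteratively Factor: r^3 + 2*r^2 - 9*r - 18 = (r - 3)*(r^2 + 5*r + 6) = (r - 3)*(r + 2)*(r + 3)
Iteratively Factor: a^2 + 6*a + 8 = (a + 2)*(a + 4)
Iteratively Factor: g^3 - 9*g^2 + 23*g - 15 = (g - 1)*(g^2 - 8*g + 15) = (g - 3)*(g - 1)*(g - 5)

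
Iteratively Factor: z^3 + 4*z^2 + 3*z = (z + 3)*(z^2 + z) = (z + 1)*(z + 3)*(z)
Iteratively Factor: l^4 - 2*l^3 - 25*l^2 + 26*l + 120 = (l - 3)*(l^3 + l^2 - 22*l - 40) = (l - 3)*(l + 4)*(l^2 - 3*l - 10) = (l - 3)*(l + 2)*(l + 4)*(l - 5)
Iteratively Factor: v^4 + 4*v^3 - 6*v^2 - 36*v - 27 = (v - 3)*(v^3 + 7*v^2 + 15*v + 9) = (v - 3)*(v + 1)*(v^2 + 6*v + 9) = (v - 3)*(v + 1)*(v + 3)*(v + 3)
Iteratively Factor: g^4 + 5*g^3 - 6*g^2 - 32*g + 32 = (g - 2)*(g^3 + 7*g^2 + 8*g - 16) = (g - 2)*(g + 4)*(g^2 + 3*g - 4) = (g - 2)*(g - 1)*(g + 4)*(g + 4)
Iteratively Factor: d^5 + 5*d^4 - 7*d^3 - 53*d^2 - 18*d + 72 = (d + 2)*(d^4 + 3*d^3 - 13*d^2 - 27*d + 36) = (d + 2)*(d + 3)*(d^3 - 13*d + 12) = (d + 2)*(d + 3)*(d + 4)*(d^2 - 4*d + 3) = (d - 1)*(d + 2)*(d + 3)*(d + 4)*(d - 3)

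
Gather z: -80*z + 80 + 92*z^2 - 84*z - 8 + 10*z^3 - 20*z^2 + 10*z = 10*z^3 + 72*z^2 - 154*z + 72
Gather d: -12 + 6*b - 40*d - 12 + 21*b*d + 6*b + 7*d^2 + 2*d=12*b + 7*d^2 + d*(21*b - 38) - 24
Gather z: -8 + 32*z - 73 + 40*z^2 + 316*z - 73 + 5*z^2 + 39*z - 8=45*z^2 + 387*z - 162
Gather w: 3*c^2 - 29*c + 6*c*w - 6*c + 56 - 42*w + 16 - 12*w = 3*c^2 - 35*c + w*(6*c - 54) + 72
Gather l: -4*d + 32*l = -4*d + 32*l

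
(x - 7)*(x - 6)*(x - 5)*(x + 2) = x^4 - 16*x^3 + 71*x^2 + 4*x - 420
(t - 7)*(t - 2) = t^2 - 9*t + 14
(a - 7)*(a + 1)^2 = a^3 - 5*a^2 - 13*a - 7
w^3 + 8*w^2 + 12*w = w*(w + 2)*(w + 6)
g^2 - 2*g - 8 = (g - 4)*(g + 2)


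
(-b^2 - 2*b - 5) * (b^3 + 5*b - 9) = -b^5 - 2*b^4 - 10*b^3 - b^2 - 7*b + 45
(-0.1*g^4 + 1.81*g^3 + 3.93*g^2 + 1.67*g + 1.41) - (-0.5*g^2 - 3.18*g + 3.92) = -0.1*g^4 + 1.81*g^3 + 4.43*g^2 + 4.85*g - 2.51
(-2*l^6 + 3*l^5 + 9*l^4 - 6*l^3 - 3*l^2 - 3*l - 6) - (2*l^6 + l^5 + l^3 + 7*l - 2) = -4*l^6 + 2*l^5 + 9*l^4 - 7*l^3 - 3*l^2 - 10*l - 4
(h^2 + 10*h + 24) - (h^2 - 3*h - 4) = 13*h + 28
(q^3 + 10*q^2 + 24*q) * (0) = 0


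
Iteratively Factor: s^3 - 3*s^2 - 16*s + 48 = (s - 4)*(s^2 + s - 12) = (s - 4)*(s - 3)*(s + 4)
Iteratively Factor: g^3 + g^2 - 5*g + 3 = (g - 1)*(g^2 + 2*g - 3) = (g - 1)*(g + 3)*(g - 1)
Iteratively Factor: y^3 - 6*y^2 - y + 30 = (y - 5)*(y^2 - y - 6) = (y - 5)*(y - 3)*(y + 2)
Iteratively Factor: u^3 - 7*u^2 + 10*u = (u - 5)*(u^2 - 2*u) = (u - 5)*(u - 2)*(u)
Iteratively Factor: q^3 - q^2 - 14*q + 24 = (q - 3)*(q^2 + 2*q - 8) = (q - 3)*(q + 4)*(q - 2)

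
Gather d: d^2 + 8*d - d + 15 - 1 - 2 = d^2 + 7*d + 12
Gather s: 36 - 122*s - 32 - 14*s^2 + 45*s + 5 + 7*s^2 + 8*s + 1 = -7*s^2 - 69*s + 10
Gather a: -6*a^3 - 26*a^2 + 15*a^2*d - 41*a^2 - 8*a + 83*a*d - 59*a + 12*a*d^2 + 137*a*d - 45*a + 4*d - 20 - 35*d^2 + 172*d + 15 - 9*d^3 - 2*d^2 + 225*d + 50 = -6*a^3 + a^2*(15*d - 67) + a*(12*d^2 + 220*d - 112) - 9*d^3 - 37*d^2 + 401*d + 45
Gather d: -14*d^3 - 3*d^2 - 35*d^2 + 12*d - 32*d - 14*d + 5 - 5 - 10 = -14*d^3 - 38*d^2 - 34*d - 10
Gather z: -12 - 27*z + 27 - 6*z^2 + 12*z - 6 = -6*z^2 - 15*z + 9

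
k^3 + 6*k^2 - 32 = (k - 2)*(k + 4)^2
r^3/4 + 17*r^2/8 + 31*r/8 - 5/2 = (r/4 + 1)*(r - 1/2)*(r + 5)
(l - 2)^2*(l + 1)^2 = l^4 - 2*l^3 - 3*l^2 + 4*l + 4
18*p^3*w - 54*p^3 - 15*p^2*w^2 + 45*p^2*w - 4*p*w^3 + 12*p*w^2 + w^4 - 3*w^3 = (-6*p + w)*(-p + w)*(3*p + w)*(w - 3)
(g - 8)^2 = g^2 - 16*g + 64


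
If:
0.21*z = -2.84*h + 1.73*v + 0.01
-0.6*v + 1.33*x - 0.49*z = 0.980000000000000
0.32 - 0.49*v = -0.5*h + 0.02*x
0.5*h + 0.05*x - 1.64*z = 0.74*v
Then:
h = 1.05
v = 1.67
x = 1.35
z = -0.39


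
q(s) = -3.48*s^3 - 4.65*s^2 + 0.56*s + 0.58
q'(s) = -10.44*s^2 - 9.3*s + 0.56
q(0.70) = -2.50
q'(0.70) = -11.07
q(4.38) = -378.59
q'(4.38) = -240.46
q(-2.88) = 43.53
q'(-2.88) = -59.25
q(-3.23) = 67.53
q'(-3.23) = -78.32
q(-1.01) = -1.14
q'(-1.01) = -0.70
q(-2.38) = 19.82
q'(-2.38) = -36.44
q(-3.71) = 112.20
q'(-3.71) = -108.63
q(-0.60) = -0.68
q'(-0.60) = 2.38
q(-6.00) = 581.50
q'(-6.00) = -319.48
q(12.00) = -6675.74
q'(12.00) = -1614.40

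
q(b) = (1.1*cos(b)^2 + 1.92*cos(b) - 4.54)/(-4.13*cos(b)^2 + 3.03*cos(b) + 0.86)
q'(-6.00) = 1604.76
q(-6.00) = 43.99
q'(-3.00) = 0.23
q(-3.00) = 0.87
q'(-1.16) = 1.37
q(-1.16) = -2.55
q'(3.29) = 0.24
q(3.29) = 0.87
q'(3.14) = -0.00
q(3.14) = 0.85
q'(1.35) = -4.53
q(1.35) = -3.07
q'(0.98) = 0.48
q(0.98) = -2.47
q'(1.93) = -53.61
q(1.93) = 7.10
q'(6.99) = 5.56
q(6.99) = -3.15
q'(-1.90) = 87.50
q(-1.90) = 9.15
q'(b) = (-8.26*sin(b)*cos(b) + 3.03*sin(b))*(1.1*cos(b)^2 + 1.92*cos(b) - 4.54)/(-4.13*cos(b)^2 + 3.03*cos(b) + 0.86)^2 + (-2.2*sin(b)*cos(b) - 1.92*sin(b))/(-4.13*cos(b)^2 + 3.03*cos(b) + 0.86) = (-11.2626*cos(b)^2 + 35.6084*cos(b) - 15.4074)*sin(b)/(17.0569*cos(b)^4 - 25.0278*cos(b)^3 + 2.0773*cos(b)^2 + 5.2116*cos(b) + 0.7396)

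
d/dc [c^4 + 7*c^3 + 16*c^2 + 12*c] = 4*c^3 + 21*c^2 + 32*c + 12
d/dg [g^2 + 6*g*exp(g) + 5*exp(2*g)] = 6*g*exp(g) + 2*g + 10*exp(2*g) + 6*exp(g)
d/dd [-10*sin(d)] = -10*cos(d)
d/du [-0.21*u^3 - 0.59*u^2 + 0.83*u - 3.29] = -0.63*u^2 - 1.18*u + 0.83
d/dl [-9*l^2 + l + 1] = 1 - 18*l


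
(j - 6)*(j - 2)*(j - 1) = j^3 - 9*j^2 + 20*j - 12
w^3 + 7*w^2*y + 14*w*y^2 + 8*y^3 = (w + y)*(w + 2*y)*(w + 4*y)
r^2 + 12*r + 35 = (r + 5)*(r + 7)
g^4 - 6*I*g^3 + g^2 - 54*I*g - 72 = (g - 4*I)*(g - 3*I)*(g - 2*I)*(g + 3*I)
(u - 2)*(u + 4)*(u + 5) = u^3 + 7*u^2 + 2*u - 40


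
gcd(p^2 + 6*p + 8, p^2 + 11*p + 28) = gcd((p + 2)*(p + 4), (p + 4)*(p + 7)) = p + 4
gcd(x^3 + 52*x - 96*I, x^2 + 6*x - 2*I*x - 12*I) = x - 2*I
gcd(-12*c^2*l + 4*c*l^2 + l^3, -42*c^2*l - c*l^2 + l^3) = 6*c*l + l^2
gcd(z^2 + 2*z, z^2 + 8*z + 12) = z + 2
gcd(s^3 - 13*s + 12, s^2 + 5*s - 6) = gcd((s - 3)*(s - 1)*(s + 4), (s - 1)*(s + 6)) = s - 1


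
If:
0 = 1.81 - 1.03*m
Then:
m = 1.76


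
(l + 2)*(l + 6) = l^2 + 8*l + 12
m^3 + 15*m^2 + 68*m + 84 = (m + 2)*(m + 6)*(m + 7)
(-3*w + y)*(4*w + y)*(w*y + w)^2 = -12*w^4*y^2 - 24*w^4*y - 12*w^4 + w^3*y^3 + 2*w^3*y^2 + w^3*y + w^2*y^4 + 2*w^2*y^3 + w^2*y^2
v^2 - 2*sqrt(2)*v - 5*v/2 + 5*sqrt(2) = (v - 5/2)*(v - 2*sqrt(2))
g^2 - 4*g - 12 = (g - 6)*(g + 2)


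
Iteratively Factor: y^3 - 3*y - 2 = (y + 1)*(y^2 - y - 2) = (y + 1)^2*(y - 2)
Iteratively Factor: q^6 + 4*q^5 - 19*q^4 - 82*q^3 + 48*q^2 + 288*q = (q + 4)*(q^5 - 19*q^3 - 6*q^2 + 72*q) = q*(q + 4)*(q^4 - 19*q^2 - 6*q + 72) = q*(q - 2)*(q + 4)*(q^3 + 2*q^2 - 15*q - 36) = q*(q - 2)*(q + 3)*(q + 4)*(q^2 - q - 12) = q*(q - 2)*(q + 3)^2*(q + 4)*(q - 4)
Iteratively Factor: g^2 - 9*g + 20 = (g - 5)*(g - 4)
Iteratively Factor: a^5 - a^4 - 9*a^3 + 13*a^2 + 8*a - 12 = (a + 3)*(a^4 - 4*a^3 + 3*a^2 + 4*a - 4) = (a - 1)*(a + 3)*(a^3 - 3*a^2 + 4) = (a - 2)*(a - 1)*(a + 3)*(a^2 - a - 2) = (a - 2)^2*(a - 1)*(a + 3)*(a + 1)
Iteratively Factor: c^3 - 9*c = (c + 3)*(c^2 - 3*c) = (c - 3)*(c + 3)*(c)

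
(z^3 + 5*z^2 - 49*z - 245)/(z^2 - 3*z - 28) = (z^2 + 12*z + 35)/(z + 4)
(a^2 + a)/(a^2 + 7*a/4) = 4*(a + 1)/(4*a + 7)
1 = 1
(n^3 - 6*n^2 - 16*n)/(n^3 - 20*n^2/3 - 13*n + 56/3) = 3*n*(n + 2)/(3*n^2 + 4*n - 7)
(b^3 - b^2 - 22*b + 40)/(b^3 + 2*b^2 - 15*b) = (b^2 - 6*b + 8)/(b*(b - 3))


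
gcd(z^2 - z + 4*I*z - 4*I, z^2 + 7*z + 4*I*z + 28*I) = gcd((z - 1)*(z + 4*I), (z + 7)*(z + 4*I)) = z + 4*I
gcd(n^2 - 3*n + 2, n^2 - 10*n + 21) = 1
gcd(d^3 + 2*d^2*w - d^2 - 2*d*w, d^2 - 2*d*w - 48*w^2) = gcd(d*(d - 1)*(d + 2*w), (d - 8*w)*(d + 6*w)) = 1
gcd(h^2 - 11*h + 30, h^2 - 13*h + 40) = h - 5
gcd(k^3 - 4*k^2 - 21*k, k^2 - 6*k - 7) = k - 7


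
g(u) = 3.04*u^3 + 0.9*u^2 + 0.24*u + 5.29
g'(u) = 9.12*u^2 + 1.8*u + 0.24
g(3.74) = 177.81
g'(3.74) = 134.54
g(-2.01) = -16.24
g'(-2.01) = 33.47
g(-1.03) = 2.68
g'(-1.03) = 8.06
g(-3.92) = -164.94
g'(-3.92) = 133.33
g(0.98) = 9.25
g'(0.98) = 10.76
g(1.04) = 9.93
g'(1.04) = 11.98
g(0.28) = 5.49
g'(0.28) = 1.46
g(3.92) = 203.18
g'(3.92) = 147.44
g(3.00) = 96.19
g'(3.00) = 87.72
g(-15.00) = -10055.81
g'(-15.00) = 2025.24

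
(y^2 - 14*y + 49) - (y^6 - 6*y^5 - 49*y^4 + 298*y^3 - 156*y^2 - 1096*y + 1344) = -y^6 + 6*y^5 + 49*y^4 - 298*y^3 + 157*y^2 + 1082*y - 1295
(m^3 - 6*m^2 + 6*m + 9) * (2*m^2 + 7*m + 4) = 2*m^5 - 5*m^4 - 26*m^3 + 36*m^2 + 87*m + 36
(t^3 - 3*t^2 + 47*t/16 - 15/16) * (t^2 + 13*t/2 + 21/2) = t^5 + 7*t^4/2 - 97*t^3/16 - 427*t^2/32 + 99*t/4 - 315/32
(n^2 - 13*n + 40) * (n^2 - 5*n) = n^4 - 18*n^3 + 105*n^2 - 200*n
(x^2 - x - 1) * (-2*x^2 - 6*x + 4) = -2*x^4 - 4*x^3 + 12*x^2 + 2*x - 4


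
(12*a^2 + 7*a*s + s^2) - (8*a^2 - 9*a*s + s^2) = 4*a^2 + 16*a*s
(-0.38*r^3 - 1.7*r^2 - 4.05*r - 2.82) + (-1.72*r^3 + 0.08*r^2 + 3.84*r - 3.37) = -2.1*r^3 - 1.62*r^2 - 0.21*r - 6.19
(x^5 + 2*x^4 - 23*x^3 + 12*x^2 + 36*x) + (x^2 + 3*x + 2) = x^5 + 2*x^4 - 23*x^3 + 13*x^2 + 39*x + 2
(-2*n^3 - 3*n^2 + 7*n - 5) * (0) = 0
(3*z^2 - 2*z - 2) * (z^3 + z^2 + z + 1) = 3*z^5 + z^4 - z^3 - z^2 - 4*z - 2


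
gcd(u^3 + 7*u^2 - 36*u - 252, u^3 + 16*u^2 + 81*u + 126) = u^2 + 13*u + 42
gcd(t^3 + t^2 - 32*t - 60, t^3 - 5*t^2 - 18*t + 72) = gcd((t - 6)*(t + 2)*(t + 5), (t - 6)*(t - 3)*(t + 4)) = t - 6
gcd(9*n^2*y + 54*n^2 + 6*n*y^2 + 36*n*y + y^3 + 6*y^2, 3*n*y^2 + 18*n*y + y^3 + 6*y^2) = 3*n*y + 18*n + y^2 + 6*y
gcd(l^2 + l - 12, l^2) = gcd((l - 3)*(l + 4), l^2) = 1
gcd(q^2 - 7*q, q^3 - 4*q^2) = q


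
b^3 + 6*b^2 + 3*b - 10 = (b - 1)*(b + 2)*(b + 5)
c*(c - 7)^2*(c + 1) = c^4 - 13*c^3 + 35*c^2 + 49*c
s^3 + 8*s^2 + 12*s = s*(s + 2)*(s + 6)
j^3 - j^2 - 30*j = j*(j - 6)*(j + 5)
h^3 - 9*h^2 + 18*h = h*(h - 6)*(h - 3)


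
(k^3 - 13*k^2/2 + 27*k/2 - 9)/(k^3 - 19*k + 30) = (k - 3/2)/(k + 5)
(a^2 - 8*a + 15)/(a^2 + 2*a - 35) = (a - 3)/(a + 7)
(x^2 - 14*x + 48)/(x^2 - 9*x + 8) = (x - 6)/(x - 1)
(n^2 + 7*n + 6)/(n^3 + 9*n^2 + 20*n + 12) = 1/(n + 2)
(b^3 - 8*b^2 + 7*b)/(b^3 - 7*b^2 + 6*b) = (b - 7)/(b - 6)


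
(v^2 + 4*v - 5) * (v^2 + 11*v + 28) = v^4 + 15*v^3 + 67*v^2 + 57*v - 140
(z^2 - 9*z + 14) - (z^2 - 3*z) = 14 - 6*z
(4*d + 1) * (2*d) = 8*d^2 + 2*d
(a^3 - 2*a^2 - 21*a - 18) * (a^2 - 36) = a^5 - 2*a^4 - 57*a^3 + 54*a^2 + 756*a + 648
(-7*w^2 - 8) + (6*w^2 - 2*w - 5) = -w^2 - 2*w - 13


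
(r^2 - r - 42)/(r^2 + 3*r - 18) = (r - 7)/(r - 3)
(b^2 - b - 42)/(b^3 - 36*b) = (b - 7)/(b*(b - 6))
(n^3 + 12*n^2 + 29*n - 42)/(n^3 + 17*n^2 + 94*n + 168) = (n - 1)/(n + 4)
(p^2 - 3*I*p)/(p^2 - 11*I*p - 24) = p/(p - 8*I)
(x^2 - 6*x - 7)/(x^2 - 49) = (x + 1)/(x + 7)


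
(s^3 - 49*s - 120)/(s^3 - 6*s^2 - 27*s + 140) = (s^2 - 5*s - 24)/(s^2 - 11*s + 28)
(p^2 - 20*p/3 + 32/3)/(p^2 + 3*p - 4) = (3*p^2 - 20*p + 32)/(3*(p^2 + 3*p - 4))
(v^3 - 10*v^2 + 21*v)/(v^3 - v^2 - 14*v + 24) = v*(v - 7)/(v^2 + 2*v - 8)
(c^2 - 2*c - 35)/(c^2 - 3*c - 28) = (c + 5)/(c + 4)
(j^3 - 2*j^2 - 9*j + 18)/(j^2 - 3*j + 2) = (j^2 - 9)/(j - 1)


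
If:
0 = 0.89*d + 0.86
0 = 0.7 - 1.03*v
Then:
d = -0.97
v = 0.68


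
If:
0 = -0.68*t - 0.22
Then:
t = -0.32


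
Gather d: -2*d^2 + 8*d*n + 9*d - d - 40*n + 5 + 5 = -2*d^2 + d*(8*n + 8) - 40*n + 10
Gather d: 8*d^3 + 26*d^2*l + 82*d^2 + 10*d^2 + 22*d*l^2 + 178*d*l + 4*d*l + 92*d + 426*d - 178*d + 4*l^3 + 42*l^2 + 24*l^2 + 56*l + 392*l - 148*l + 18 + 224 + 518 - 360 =8*d^3 + d^2*(26*l + 92) + d*(22*l^2 + 182*l + 340) + 4*l^3 + 66*l^2 + 300*l + 400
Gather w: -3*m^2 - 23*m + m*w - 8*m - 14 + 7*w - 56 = -3*m^2 - 31*m + w*(m + 7) - 70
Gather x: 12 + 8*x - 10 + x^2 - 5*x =x^2 + 3*x + 2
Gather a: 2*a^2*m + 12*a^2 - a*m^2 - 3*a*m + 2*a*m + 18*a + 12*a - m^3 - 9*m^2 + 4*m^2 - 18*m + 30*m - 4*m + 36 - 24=a^2*(2*m + 12) + a*(-m^2 - m + 30) - m^3 - 5*m^2 + 8*m + 12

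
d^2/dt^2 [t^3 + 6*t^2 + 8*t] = 6*t + 12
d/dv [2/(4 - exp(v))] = 2*exp(v)/(exp(v) - 4)^2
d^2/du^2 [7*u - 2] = 0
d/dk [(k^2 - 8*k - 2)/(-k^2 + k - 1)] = (-7*k^2 - 6*k + 10)/(k^4 - 2*k^3 + 3*k^2 - 2*k + 1)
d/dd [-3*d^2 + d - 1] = 1 - 6*d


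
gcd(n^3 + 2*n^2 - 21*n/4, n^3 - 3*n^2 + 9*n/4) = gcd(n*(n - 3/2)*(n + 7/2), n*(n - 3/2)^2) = n^2 - 3*n/2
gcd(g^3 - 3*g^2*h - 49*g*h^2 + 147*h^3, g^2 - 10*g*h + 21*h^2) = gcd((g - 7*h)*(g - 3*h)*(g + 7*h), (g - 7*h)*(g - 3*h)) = g^2 - 10*g*h + 21*h^2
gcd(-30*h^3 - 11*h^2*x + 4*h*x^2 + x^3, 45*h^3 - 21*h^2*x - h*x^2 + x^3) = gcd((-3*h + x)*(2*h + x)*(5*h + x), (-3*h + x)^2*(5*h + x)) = -15*h^2 + 2*h*x + x^2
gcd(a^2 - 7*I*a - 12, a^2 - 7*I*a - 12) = a^2 - 7*I*a - 12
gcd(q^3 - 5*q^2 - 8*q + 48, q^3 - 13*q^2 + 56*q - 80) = q^2 - 8*q + 16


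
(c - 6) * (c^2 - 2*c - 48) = c^3 - 8*c^2 - 36*c + 288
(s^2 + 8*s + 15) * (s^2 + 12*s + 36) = s^4 + 20*s^3 + 147*s^2 + 468*s + 540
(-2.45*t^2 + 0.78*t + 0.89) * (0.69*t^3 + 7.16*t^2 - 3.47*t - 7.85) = -1.6905*t^5 - 17.0038*t^4 + 14.7004*t^3 + 22.8983*t^2 - 9.2113*t - 6.9865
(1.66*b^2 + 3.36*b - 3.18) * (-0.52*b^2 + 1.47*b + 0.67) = -0.8632*b^4 + 0.693*b^3 + 7.705*b^2 - 2.4234*b - 2.1306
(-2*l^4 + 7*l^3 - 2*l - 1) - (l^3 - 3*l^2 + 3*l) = -2*l^4 + 6*l^3 + 3*l^2 - 5*l - 1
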